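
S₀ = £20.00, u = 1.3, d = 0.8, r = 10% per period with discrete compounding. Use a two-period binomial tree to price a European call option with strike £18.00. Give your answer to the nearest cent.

Risk-neutral probability p = (1 + 0.1 − 0.8)/(1.3 − 0.8) = 0.3000/0.5000 = 0.6000
Terminal stock prices: S_uu = 33.8, S_ud = 20.8, S_dd = 12.8
Terminal payoffs (S − K): max(15.8, 0) = 15.8, max(2.8, 0) = 2.8, max(-5.2, 0) = 0
Node u (S = 26): V_u = 1/1.1·[0.6000·15.8000 + 0.4000·2.8000] = 9.6364
Node d (S = 16): V_d = 1/1.1·[0.6000·2.8000 + 0.4000·0.0000] = 1.5273
Node 0 (S = 20): V_0 = 1/1.1·[0.6000·9.6364 + 0.4000·1.5273] = 5.8116

£5.81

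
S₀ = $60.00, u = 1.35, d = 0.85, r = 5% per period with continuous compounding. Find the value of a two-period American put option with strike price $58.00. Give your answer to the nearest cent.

Risk-neutral probability p = (e^0.05 − 0.85)/(1.35 − 0.85) = 0.2013/0.5000 = 0.4025
Terminal stock prices: S_uu = 109.4, S_ud = 68.85, S_dd = 43.35
Terminal payoffs (K − S): max(-51.35, 0) = 0, max(-10.85, 0) = 0, max(14.65, 0) = 14.65
Node u (S = 81): continuation = e^(−0.05)·[0.4025·0.0000 + 0.5975·0.0000] = 0.0000; exercise value = 0.0000 ≤ continuation, so V_u = 0.0000
Node d (S = 51): continuation = e^(−0.05)·[0.4025·0.0000 + 0.5975·14.6500] = 8.3259; exercise value = 7.0000 ≤ continuation, so V_d = 8.3259
Node 0 (S = 60): continuation = e^(−0.05)·[0.4025·0.0000 + 0.5975·8.3259] = 4.7318; exercise value = 0.0000 ≤ continuation, so V_0 = 4.7318

$4.73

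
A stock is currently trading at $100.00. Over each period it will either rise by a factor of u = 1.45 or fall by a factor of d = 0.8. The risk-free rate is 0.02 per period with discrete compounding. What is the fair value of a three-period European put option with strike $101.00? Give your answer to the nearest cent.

$17.02

Risk-neutral probability p = (1 + 0.02 − 0.8)/(1.45 − 0.8) = 0.2200/0.6500 = 0.3385
Terminal stock prices: S_uuu = 304.9, S_uud = 168.2, S_udd = 92.8, S_ddd = 51.2
Terminal payoffs (K − S): max(-203.9, 0) = 0, max(-67.2, 0) = 0, max(8.2, 0) = 8.2, max(49.8, 0) = 49.8
Node uu (S = 210.2): V_uu = 1/1.02·[0.3385·0.0000 + 0.6615·0.0000] = 0.0000
Node ud (S = 116): V_ud = 1/1.02·[0.3385·0.0000 + 0.6615·8.2000] = 5.3183
Node dd (S = 64): V_dd = 1/1.02·[0.3385·8.2000 + 0.6615·49.8000] = 35.0196
Node u (S = 145): V_u = 1/1.02·[0.3385·0.0000 + 0.6615·5.3183] = 3.4492
Node d (S = 80): V_d = 1/1.02·[0.3385·5.3183 + 0.6615·35.0196] = 24.4773
Node 0 (S = 100): V_0 = 1/1.02·[0.3385·3.4492 + 0.6615·24.4773] = 17.0197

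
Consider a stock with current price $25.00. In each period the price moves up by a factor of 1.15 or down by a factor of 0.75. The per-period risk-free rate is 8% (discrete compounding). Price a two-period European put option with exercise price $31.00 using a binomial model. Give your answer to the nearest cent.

$2.78

Risk-neutral probability p = (1 + 0.08 − 0.75)/(1.15 − 0.75) = 0.3300/0.4000 = 0.8250
Terminal stock prices: S_uu = 33.06, S_ud = 21.56, S_dd = 14.06
Terminal payoffs (K − S): max(-2.062, 0) = 0, max(9.438, 0) = 9.438, max(16.94, 0) = 16.94
Node u (S = 28.75): V_u = 1/1.08·[0.8250·0.0000 + 0.1750·9.4375] = 1.5292
Node d (S = 18.75): V_d = 1/1.08·[0.8250·9.4375 + 0.1750·16.9375] = 9.9537
Node 0 (S = 25): V_0 = 1/1.08·[0.8250·1.5292 + 0.1750·9.9537] = 2.7810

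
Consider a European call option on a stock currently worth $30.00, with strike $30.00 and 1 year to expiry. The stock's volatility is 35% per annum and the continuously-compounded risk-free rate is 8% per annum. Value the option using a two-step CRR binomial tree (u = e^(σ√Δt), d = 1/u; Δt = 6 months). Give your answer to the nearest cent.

$4.80

CRR parameters: u = e^(σ√Δt) = e^(0.35·√0.5) = 1.2808, d = 1/u = 0.7808
Per-period rate: rΔt = 0.08·0.5 = 0.04, so R = e^0.04 = 1.0408
Risk-neutral probability p = (e^0.04 − 0.7808)/(1.2808 − 0.7808) = 0.2601/0.5000 = 0.5201
Terminal stock prices: S_uu = 49.21, S_ud = 30, S_dd = 18.29
Terminal payoffs (S − K): max(19.21, 0) = 19.21, max(0, 0) = 0, max(-11.71, 0) = 0
Node u (S = 38.42): V_u = e^(−0.04)·[0.5201·19.2137 + 0.4799·0.0000] = 9.6004
Node d (S = 23.42): V_d = e^(−0.04)·[0.5201·0.0000 + 0.4799·0.0000] = 0.0000
Node 0 (S = 30): V_0 = e^(−0.04)·[0.5201·9.6004 + 0.4799·0.0000] = 4.7970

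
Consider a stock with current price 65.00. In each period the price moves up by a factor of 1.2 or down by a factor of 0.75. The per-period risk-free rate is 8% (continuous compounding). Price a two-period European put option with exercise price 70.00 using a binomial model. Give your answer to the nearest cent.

5.68

Risk-neutral probability p = (e^0.08 − 0.75)/(1.2 − 0.75) = 0.3333/0.4500 = 0.7406
Terminal stock prices: S_uu = 93.6, S_ud = 58.5, S_dd = 36.56
Terminal payoffs (K − S): max(-23.6, 0) = 0, max(11.5, 0) = 11.5, max(33.44, 0) = 33.44
Node u (S = 78): V_u = e^(−0.08)·[0.7406·0.0000 + 0.2594·11.5000] = 2.7533
Node d (S = 48.75): V_d = e^(−0.08)·[0.7406·11.5000 + 0.2594·33.4375] = 15.8681
Node 0 (S = 65): V_0 = e^(−0.08)·[0.7406·2.7533 + 0.2594·15.8681] = 5.6816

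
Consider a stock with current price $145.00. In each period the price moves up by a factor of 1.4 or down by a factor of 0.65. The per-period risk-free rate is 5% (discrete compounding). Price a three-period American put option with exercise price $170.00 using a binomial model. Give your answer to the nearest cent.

$42.26

Risk-neutral probability p = (1 + 0.05 − 0.65)/(1.4 − 0.65) = 0.4000/0.7500 = 0.5333
Terminal stock prices: S_uuu = 397.9, S_uud = 184.7, S_udd = 85.77, S_ddd = 39.82
Terminal payoffs (K − S): max(-227.9, 0) = 0, max(-14.73, 0) = 0, max(84.23, 0) = 84.23, max(130.2, 0) = 130.2
Node uu (S = 284.2): continuation = 1/1.05·[0.5333·0.0000 + 0.4667·0.0000] = 0.0000; exercise value = 0.0000 ≤ continuation, so V_uu = 0.0000
Node ud (S = 132): continuation = 1/1.05·[0.5333·0.0000 + 0.4667·84.2325] = 37.4367; exercise value = 38.0500 > continuation, so V_ud = 38.0500 (exercise)
Node dd (S = 61.26): continuation = 1/1.05·[0.5333·84.2325 + 0.4667·130.1794] = 100.6423; exercise value = 108.7375 > continuation, so V_dd = 108.7375 (exercise)
Node u (S = 203): continuation = 1/1.05·[0.5333·0.0000 + 0.4667·38.0500] = 16.9111; exercise value = 0.0000 ≤ continuation, so V_u = 16.9111
Node d (S = 94.25): continuation = 1/1.05·[0.5333·38.0500 + 0.4667·108.7375] = 67.6548; exercise value = 75.7500 > continuation, so V_d = 75.7500 (exercise)
Node 0 (S = 145): continuation = 1/1.05·[0.5333·16.9111 + 0.4667·75.7500] = 42.2564; exercise value = 25.0000 ≤ continuation, so V_0 = 42.2564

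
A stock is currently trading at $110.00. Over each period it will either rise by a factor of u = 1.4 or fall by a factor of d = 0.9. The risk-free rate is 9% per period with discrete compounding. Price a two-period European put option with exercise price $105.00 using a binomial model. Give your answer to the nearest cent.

$5.14

Risk-neutral probability p = (1 + 0.09 − 0.9)/(1.4 − 0.9) = 0.1900/0.5000 = 0.3800
Terminal stock prices: S_uu = 215.6, S_ud = 138.6, S_dd = 89.1
Terminal payoffs (K − S): max(-110.6, 0) = 0, max(-33.6, 0) = 0, max(15.9, 0) = 15.9
Node u (S = 154): V_u = 1/1.09·[0.3800·0.0000 + 0.6200·0.0000] = 0.0000
Node d (S = 99): V_d = 1/1.09·[0.3800·0.0000 + 0.6200·15.9000] = 9.0440
Node 0 (S = 110): V_0 = 1/1.09·[0.3800·0.0000 + 0.6200·9.0440] = 5.1443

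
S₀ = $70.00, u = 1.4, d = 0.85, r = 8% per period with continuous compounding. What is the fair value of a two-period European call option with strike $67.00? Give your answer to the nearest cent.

Risk-neutral probability p = (e^0.08 − 0.85)/(1.4 − 0.85) = 0.2333/0.5500 = 0.4242
Terminal stock prices: S_uu = 137.2, S_ud = 83.3, S_dd = 50.57
Terminal payoffs (S − K): max(70.2, 0) = 70.2, max(16.3, 0) = 16.3, max(-16.43, 0) = 0
Node u (S = 98): V_u = e^(−0.08)·[0.4242·70.2000 + 0.5758·16.3000] = 36.1512
Node d (S = 59.5): V_d = e^(−0.08)·[0.4242·16.3000 + 0.5758·0.0000] = 6.3822
Node 0 (S = 70): V_0 = e^(−0.08)·[0.4242·36.1512 + 0.5758·6.3822] = 17.5475

$17.55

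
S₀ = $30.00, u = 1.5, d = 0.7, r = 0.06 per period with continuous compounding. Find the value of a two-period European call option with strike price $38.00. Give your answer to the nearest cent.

$5.35

Risk-neutral probability p = (e^0.06 − 0.7)/(1.5 − 0.7) = 0.3618/0.8000 = 0.4523
Terminal stock prices: S_uu = 67.5, S_ud = 31.5, S_dd = 14.7
Terminal payoffs (S − K): max(29.5, 0) = 29.5, max(-6.5, 0) = 0, max(-23.3, 0) = 0
Node u (S = 45): V_u = e^(−0.06)·[0.4523·29.5000 + 0.5477·0.0000] = 12.5657
Node d (S = 21): V_d = e^(−0.06)·[0.4523·0.0000 + 0.5477·0.0000] = 0.0000
Node 0 (S = 30): V_0 = e^(−0.06)·[0.4523·12.5657 + 0.5477·0.0000] = 5.3524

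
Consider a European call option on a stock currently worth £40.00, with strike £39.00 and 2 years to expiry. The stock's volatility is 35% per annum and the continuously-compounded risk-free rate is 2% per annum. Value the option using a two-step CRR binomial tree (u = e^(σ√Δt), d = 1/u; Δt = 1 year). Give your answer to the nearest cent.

£8.26

CRR parameters: u = e^(σ√Δt) = e^(0.35·√1) = 1.4191, d = 1/u = 0.7047
Per-period rate: rΔt = 0.02·1 = 0.02, so R = e^0.02 = 1.0202
Risk-neutral probability p = (e^0.02 − 0.7047)/(1.4191 − 0.7047) = 0.3155/0.7144 = 0.4417
Terminal stock prices: S_uu = 80.55, S_ud = 40, S_dd = 19.86
Terminal payoffs (S − K): max(41.55, 0) = 41.55, max(1, 0) = 1, max(-19.14, 0) = 0
Node u (S = 56.76): V_u = e^(−0.02)·[0.4417·41.5501 + 0.5583·1.0000] = 18.5350
Node d (S = 28.19): V_d = e^(−0.02)·[0.4417·1.0000 + 0.5583·0.0000] = 0.4329
Node 0 (S = 40): V_0 = e^(−0.02)·[0.4417·18.5350 + 0.5583·0.4329] = 8.2610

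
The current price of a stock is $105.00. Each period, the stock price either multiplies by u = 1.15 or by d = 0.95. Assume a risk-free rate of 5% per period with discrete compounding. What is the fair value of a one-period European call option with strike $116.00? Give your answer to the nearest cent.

$2.26

Risk-neutral probability p = (1 + 0.05 − 0.95)/(1.15 − 0.95) = 0.1000/0.2000 = 0.5000
Terminal stock prices: S_u = 120.7, S_d = 99.75
Terminal payoffs (S − K): max(4.75, 0) = 4.75, max(-16.25, 0) = 0
Node 0 (S = 105): V_0 = 1/1.05·[0.5000·4.7500 + 0.5000·0.0000] = 2.2619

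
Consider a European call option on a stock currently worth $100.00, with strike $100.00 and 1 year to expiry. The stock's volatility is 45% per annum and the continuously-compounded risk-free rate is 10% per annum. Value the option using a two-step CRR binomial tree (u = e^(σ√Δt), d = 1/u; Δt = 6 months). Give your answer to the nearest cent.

$20.15

CRR parameters: u = e^(σ√Δt) = e^(0.45·√0.5) = 1.3746, d = 1/u = 0.7275
Per-period rate: rΔt = 0.1·0.5 = 0.05, so R = e^0.05 = 1.0513
Risk-neutral probability p = (e^0.05 − 0.7275)/(1.3746 − 0.7275) = 0.3238/0.6472 = 0.5003
Terminal stock prices: S_uu = 189, S_ud = 100, S_dd = 52.92
Terminal payoffs (S − K): max(88.97, 0) = 88.97, max(0, 0) = 0, max(-47.08, 0) = 0
Node u (S = 137.5): V_u = e^(−0.05)·[0.5003·88.9658 + 0.4997·0.0000] = 42.3419
Node d (S = 72.75): V_d = e^(−0.05)·[0.5003·0.0000 + 0.4997·0.0000] = 0.0000
Node 0 (S = 100): V_0 = e^(−0.05)·[0.5003·42.3419 + 0.4997·0.0000] = 20.1520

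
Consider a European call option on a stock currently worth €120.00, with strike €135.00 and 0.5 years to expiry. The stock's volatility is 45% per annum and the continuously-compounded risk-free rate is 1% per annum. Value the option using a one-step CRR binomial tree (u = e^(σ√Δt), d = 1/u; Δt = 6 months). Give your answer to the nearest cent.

€12.78

CRR parameters: u = e^(σ√Δt) = e^(0.45·√0.5) = 1.3746, d = 1/u = 0.7275
Per-period rate: rΔt = 0.01·0.5 = 0.005, so R = e^0.005 = 1.0050
Risk-neutral probability p = (e^0.005 − 0.7275)/(1.3746 − 0.7275) = 0.2776/0.6472 = 0.4289
Terminal stock prices: S_u = 165, S_d = 87.3
Terminal payoffs (S − K): max(29.96, 0) = 29.96, max(-47.7, 0) = 0
Node 0 (S = 120): V_0 = e^(−0.005)·[0.4289·29.9578 + 0.5711·0.0000] = 12.7836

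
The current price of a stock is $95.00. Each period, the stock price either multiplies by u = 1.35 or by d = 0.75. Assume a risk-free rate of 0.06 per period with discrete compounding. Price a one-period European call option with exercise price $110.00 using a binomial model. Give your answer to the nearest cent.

$8.90

Risk-neutral probability p = (1 + 0.06 − 0.75)/(1.35 − 0.75) = 0.3100/0.6000 = 0.5167
Terminal stock prices: S_u = 128.2, S_d = 71.25
Terminal payoffs (S − K): max(18.25, 0) = 18.25, max(-38.75, 0) = 0
Node 0 (S = 95): V_0 = 1/1.06·[0.5167·18.2500 + 0.4833·0.0000] = 8.8954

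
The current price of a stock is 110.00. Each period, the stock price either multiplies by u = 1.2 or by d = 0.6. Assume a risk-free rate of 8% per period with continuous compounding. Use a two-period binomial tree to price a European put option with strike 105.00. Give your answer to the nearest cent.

9.00

Risk-neutral probability p = (e^0.08 − 0.6)/(1.2 − 0.6) = 0.4833/0.6000 = 0.8055
Terminal stock prices: S_uu = 158.4, S_ud = 79.2, S_dd = 39.6
Terminal payoffs (K − S): max(-53.4, 0) = 0, max(25.8, 0) = 25.8, max(65.4, 0) = 65.4
Node u (S = 132): V_u = e^(−0.08)·[0.8055·0.0000 + 0.1945·25.8000] = 4.6328
Node d (S = 66): V_d = e^(−0.08)·[0.8055·25.8000 + 0.1945·65.4000] = 30.9272
Node 0 (S = 110): V_0 = e^(−0.08)·[0.8055·4.6328 + 0.1945·30.9272] = 8.9982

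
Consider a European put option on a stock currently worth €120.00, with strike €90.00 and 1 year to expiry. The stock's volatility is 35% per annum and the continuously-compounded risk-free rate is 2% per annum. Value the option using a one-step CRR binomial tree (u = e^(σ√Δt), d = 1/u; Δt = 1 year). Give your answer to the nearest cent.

€2.98

CRR parameters: u = e^(σ√Δt) = e^(0.35·√1) = 1.4191, d = 1/u = 0.7047
Per-period rate: rΔt = 0.02·1 = 0.02, so R = e^0.02 = 1.0202
Risk-neutral probability p = (e^0.02 − 0.7047)/(1.4191 − 0.7047) = 0.3155/0.7144 = 0.4417
Terminal stock prices: S_u = 170.3, S_d = 84.56
Terminal payoffs (K − S): max(-80.29, 0) = 0, max(5.437, 0) = 5.437
Node 0 (S = 120): V_0 = e^(−0.02)·[0.4417·0.0000 + 0.5583·5.4374] = 2.9758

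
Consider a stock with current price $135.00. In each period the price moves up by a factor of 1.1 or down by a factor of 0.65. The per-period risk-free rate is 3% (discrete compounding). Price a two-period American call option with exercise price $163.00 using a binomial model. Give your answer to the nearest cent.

$0.24

Risk-neutral probability p = (1 + 0.03 − 0.65)/(1.1 − 0.65) = 0.3800/0.4500 = 0.8444
Terminal stock prices: S_uu = 163.4, S_ud = 96.53, S_dd = 57.04
Terminal payoffs (S − K): max(0.35, 0) = 0.35, max(-66.47, 0) = 0, max(-106, 0) = 0
Node u (S = 148.5): continuation = 1/1.03·[0.8444·0.3500 + 0.1556·0.0000] = 0.2869; exercise value = 0.0000 ≤ continuation, so V_u = 0.2869
Node d (S = 87.75): continuation = 1/1.03·[0.8444·0.0000 + 0.1556·0.0000] = 0.0000; exercise value = 0.0000 ≤ continuation, so V_d = 0.0000
Node 0 (S = 135): continuation = 1/1.03·[0.8444·0.2869 + 0.1556·0.0000] = 0.2353; exercise value = 0.0000 ≤ continuation, so V_0 = 0.2353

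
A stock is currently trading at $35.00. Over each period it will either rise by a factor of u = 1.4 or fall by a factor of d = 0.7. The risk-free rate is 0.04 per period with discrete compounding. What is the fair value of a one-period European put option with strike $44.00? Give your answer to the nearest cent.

Risk-neutral probability p = (1 + 0.04 − 0.7)/(1.4 − 0.7) = 0.3400/0.7000 = 0.4857
Terminal stock prices: S_u = 49, S_d = 24.5
Terminal payoffs (K − S): max(-5, 0) = 0, max(19.5, 0) = 19.5
Node 0 (S = 35): V_0 = 1/1.04·[0.4857·0.0000 + 0.5143·19.5000] = 9.6429

$9.64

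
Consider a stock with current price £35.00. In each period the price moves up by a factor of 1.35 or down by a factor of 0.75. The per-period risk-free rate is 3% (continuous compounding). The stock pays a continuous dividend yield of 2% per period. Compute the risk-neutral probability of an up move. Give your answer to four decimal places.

p = 0.4334

Per-period risk-free factor R = e^0.03 = 1.0305; dividend-adjusted growth = e^(0.03−0.02) = 1.0101.
Risk-neutral probability p = (1.0101 − 0.75)/(1.35 − 0.75) = 0.2601/0.6000 = 0.4334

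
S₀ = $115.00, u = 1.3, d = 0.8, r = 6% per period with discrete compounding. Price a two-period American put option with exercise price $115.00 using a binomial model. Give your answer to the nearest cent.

$10.42

Risk-neutral probability p = (1 + 0.06 − 0.8)/(1.3 − 0.8) = 0.2600/0.5000 = 0.5200
Terminal stock prices: S_uu = 194.4, S_ud = 119.6, S_dd = 73.6
Terminal payoffs (K − S): max(-79.35, 0) = 0, max(-4.6, 0) = 0, max(41.4, 0) = 41.4
Node u (S = 149.5): continuation = 1/1.06·[0.5200·0.0000 + 0.4800·0.0000] = 0.0000; exercise value = 0.0000 ≤ continuation, so V_u = 0.0000
Node d (S = 92): continuation = 1/1.06·[0.5200·0.0000 + 0.4800·41.4000] = 18.7472; exercise value = 23.0000 > continuation, so V_d = 23.0000 (exercise)
Node 0 (S = 115): continuation = 1/1.06·[0.5200·0.0000 + 0.4800·23.0000] = 10.4151; exercise value = 0.0000 ≤ continuation, so V_0 = 10.4151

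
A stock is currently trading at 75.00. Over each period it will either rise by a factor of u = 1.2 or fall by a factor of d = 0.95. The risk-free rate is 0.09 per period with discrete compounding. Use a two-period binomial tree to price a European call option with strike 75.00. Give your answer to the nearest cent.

Risk-neutral probability p = (1 + 0.09 − 0.95)/(1.2 − 0.95) = 0.1400/0.2500 = 0.5600
Terminal stock prices: S_uu = 108, S_ud = 85.5, S_dd = 67.69
Terminal payoffs (S − K): max(33, 0) = 33, max(10.5, 0) = 10.5, max(-7.312, 0) = 0
Node u (S = 90): V_u = 1/1.09·[0.5600·33.0000 + 0.4400·10.5000] = 21.1927
Node d (S = 71.25): V_d = 1/1.09·[0.5600·10.5000 + 0.4400·0.0000] = 5.3945
Node 0 (S = 75): V_0 = 1/1.09·[0.5600·21.1927 + 0.4400·5.3945] = 13.0656

13.07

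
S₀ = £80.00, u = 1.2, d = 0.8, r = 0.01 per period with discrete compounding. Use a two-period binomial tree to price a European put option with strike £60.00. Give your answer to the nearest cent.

Risk-neutral probability p = (1 + 0.01 − 0.8)/(1.2 − 0.8) = 0.2100/0.4000 = 0.5250
Terminal stock prices: S_uu = 115.2, S_ud = 76.8, S_dd = 51.2
Terminal payoffs (K − S): max(-55.2, 0) = 0, max(-16.8, 0) = 0, max(8.8, 0) = 8.8
Node u (S = 96): V_u = 1/1.01·[0.5250·0.0000 + 0.4750·0.0000] = 0.0000
Node d (S = 64): V_d = 1/1.01·[0.5250·0.0000 + 0.4750·8.8000] = 4.1386
Node 0 (S = 80): V_0 = 1/1.01·[0.5250·0.0000 + 0.4750·4.1386] = 1.9464

£1.95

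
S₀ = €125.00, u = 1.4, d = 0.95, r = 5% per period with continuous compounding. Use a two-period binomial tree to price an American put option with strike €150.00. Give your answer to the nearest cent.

€25.00

Risk-neutral probability p = (e^0.05 − 0.95)/(1.4 − 0.95) = 0.1013/0.4500 = 0.2250
Terminal stock prices: S_uu = 245, S_ud = 166.2, S_dd = 112.8
Terminal payoffs (K − S): max(-95, 0) = 0, max(-16.25, 0) = 0, max(37.19, 0) = 37.19
Node u (S = 175): continuation = e^(−0.05)·[0.2250·0.0000 + 0.7750·0.0000] = 0.0000; exercise value = 0.0000 ≤ continuation, so V_u = 0.0000
Node d (S = 118.8): continuation = e^(−0.05)·[0.2250·0.0000 + 0.7750·37.1875] = 27.4131; exercise value = 31.2500 > continuation, so V_d = 31.2500 (exercise)
Node 0 (S = 125): continuation = e^(−0.05)·[0.2250·0.0000 + 0.7750·31.2500] = 23.0362; exercise value = 25.0000 > continuation, so V_0 = 25.0000 (exercise)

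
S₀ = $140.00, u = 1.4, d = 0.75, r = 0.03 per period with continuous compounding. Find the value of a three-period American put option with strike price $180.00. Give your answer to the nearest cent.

$50.27

Risk-neutral probability p = (e^0.03 − 0.75)/(1.4 − 0.75) = 0.2805/0.6500 = 0.4315
Terminal stock prices: S_uuu = 384.2, S_uud = 205.8, S_udd = 110.2, S_ddd = 59.06
Terminal payoffs (K − S): max(-204.2, 0) = 0, max(-25.8, 0) = 0, max(69.75, 0) = 69.75, max(120.9, 0) = 120.9
Node uu (S = 274.4): continuation = e^(−0.03)·[0.4315·0.0000 + 0.5685·0.0000] = 0.0000; exercise value = 0.0000 ≤ continuation, so V_uu = 0.0000
Node ud (S = 147): continuation = e^(−0.03)·[0.4315·0.0000 + 0.5685·69.7500] = 38.4831; exercise value = 33.0000 ≤ continuation, so V_ud = 38.4831
Node dd (S = 78.75): continuation = e^(−0.03)·[0.4315·69.7500 + 0.5685·120.9375] = 95.9302; exercise value = 101.2500 > continuation, so V_dd = 101.2500 (exercise)
Node u (S = 196): continuation = e^(−0.03)·[0.4315·0.0000 + 0.5685·38.4831] = 21.2322; exercise value = 0.0000 ≤ continuation, so V_u = 21.2322
Node d (S = 105): continuation = e^(−0.03)·[0.4315·38.4831 + 0.5685·101.2500] = 71.9761; exercise value = 75.0000 > continuation, so V_d = 75.0000 (exercise)
Node 0 (S = 140): continuation = e^(−0.03)·[0.4315·21.2322 + 0.5685·75.0000] = 50.2700; exercise value = 40.0000 ≤ continuation, so V_0 = 50.2700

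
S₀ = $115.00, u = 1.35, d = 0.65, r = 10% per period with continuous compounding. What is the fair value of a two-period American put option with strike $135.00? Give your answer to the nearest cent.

$25.41

Risk-neutral probability p = (e^0.1 − 0.65)/(1.35 − 0.65) = 0.4552/0.7000 = 0.6502
Terminal stock prices: S_uu = 209.6, S_ud = 100.9, S_dd = 48.59
Terminal payoffs (K − S): max(-74.59, 0) = 0, max(34.09, 0) = 34.09, max(86.41, 0) = 86.41
Node u (S = 155.2): continuation = e^(−0.1)·[0.6502·0.0000 + 0.3498·34.0875] = 10.7877; exercise value = 0.0000 ≤ continuation, so V_u = 10.7877
Node d (S = 74.75): continuation = e^(−0.1)·[0.6502·34.0875 + 0.3498·86.4125] = 47.4031; exercise value = 60.2500 > continuation, so V_d = 60.2500 (exercise)
Node 0 (S = 115): continuation = e^(−0.1)·[0.6502·10.7877 + 0.3498·60.2500] = 25.4146; exercise value = 20.0000 ≤ continuation, so V_0 = 25.4146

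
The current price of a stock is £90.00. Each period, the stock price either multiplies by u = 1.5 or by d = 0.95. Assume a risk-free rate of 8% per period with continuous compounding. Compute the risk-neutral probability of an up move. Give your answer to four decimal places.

Risk-neutral probability p = (e^0.08 − 0.95)/(1.5 − 0.95) = 0.1333/0.5500 = 0.2423

p = 0.2423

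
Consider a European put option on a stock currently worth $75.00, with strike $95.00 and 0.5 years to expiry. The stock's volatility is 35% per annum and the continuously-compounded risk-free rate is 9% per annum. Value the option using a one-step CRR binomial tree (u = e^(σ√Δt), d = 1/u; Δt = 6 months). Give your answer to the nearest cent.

CRR parameters: u = e^(σ√Δt) = e^(0.35·√0.5) = 1.2808, d = 1/u = 0.7808
Per-period rate: rΔt = 0.09·0.5 = 0.045, so R = e^0.045 = 1.0460
Risk-neutral probability p = (e^0.045 − 0.7808)/(1.2808 − 0.7808) = 0.2653/0.5000 = 0.5305
Terminal stock prices: S_u = 96.06, S_d = 58.56
Terminal payoffs (K − S): max(-1.06, 0) = 0, max(36.44, 0) = 36.44
Node 0 (S = 75): V_0 = e^(−0.045)·[0.5305·0.0000 + 0.4695·36.4430] = 16.3575

$16.36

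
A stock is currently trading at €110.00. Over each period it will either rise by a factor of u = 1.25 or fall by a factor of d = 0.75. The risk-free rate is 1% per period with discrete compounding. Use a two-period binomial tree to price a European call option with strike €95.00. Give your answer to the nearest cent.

Risk-neutral probability p = (1 + 0.01 − 0.75)/(1.25 − 0.75) = 0.2600/0.5000 = 0.5200
Terminal stock prices: S_uu = 171.9, S_ud = 103.1, S_dd = 61.88
Terminal payoffs (S − K): max(76.88, 0) = 76.88, max(8.125, 0) = 8.125, max(-33.12, 0) = 0
Node u (S = 137.5): V_u = 1/1.01·[0.5200·76.8750 + 0.4800·8.1250] = 43.4406
Node d (S = 82.5): V_d = 1/1.01·[0.5200·8.1250 + 0.4800·0.0000] = 4.1832
Node 0 (S = 110): V_0 = 1/1.01·[0.5200·43.4406 + 0.4800·4.1832] = 24.3535

€24.35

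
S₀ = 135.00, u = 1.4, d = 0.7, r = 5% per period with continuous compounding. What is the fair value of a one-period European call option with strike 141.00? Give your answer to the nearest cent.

Risk-neutral probability p = (e^0.05 − 0.7)/(1.4 − 0.7) = 0.3513/0.7000 = 0.5018
Terminal stock prices: S_u = 189, S_d = 94.5
Terminal payoffs (S − K): max(48, 0) = 48, max(-46.5, 0) = 0
Node 0 (S = 135): V_0 = e^(−0.05)·[0.5018·48.0000 + 0.4982·0.0000] = 22.9124

22.91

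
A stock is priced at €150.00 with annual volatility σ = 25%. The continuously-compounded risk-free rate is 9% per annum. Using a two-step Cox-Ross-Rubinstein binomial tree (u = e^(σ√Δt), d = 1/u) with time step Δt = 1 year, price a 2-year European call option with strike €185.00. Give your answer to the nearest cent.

€20.28

CRR parameters: u = e^(σ√Δt) = e^(0.25·√1) = 1.2840, d = 1/u = 0.7788
Per-period rate: rΔt = 0.09·1 = 0.09, so R = e^0.09 = 1.0942
Risk-neutral probability p = (e^0.09 − 0.7788)/(1.2840 − 0.7788) = 0.3154/0.5052 = 0.6242
Terminal stock prices: S_uu = 247.3, S_ud = 150, S_dd = 90.98
Terminal payoffs (S − K): max(62.31, 0) = 62.31, max(-35, 0) = 0, max(-94.02, 0) = 0
Node u (S = 192.6): V_u = e^(−0.09)·[0.6242·62.3082 + 0.3758·0.0000] = 35.5467
Node d (S = 116.8): V_d = e^(−0.09)·[0.6242·0.0000 + 0.3758·0.0000] = 0.0000
Node 0 (S = 150): V_0 = e^(−0.09)·[0.6242·35.5467 + 0.3758·0.0000] = 20.2793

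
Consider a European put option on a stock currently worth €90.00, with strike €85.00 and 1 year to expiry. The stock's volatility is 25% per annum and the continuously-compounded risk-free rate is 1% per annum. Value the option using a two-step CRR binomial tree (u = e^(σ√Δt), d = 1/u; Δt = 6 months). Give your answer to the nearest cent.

€6.06

CRR parameters: u = e^(σ√Δt) = e^(0.25·√0.5) = 1.1934, d = 1/u = 0.8380
Per-period rate: rΔt = 0.01·0.5 = 0.005, so R = e^0.005 = 1.0050
Risk-neutral probability p = (e^0.005 − 0.8380)/(1.1934 − 0.8380) = 0.1670/0.3554 = 0.4700
Terminal stock prices: S_uu = 128.2, S_ud = 90, S_dd = 63.2
Terminal payoffs (K − S): max(-43.17, 0) = 0, max(-5, 0) = 0, max(21.8, 0) = 21.8
Node u (S = 107.4): V_u = e^(−0.005)·[0.4700·0.0000 + 0.5300·0.0000] = 0.0000
Node d (S = 75.42): V_d = e^(−0.005)·[0.4700·0.0000 + 0.5300·21.8030] = 11.4974
Node 0 (S = 90): V_0 = e^(−0.005)·[0.4700·0.0000 + 0.5300·11.4974] = 6.0630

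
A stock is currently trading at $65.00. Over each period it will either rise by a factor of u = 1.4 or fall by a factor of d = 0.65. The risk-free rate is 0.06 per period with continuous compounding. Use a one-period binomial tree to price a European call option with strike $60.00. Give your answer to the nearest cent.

Risk-neutral probability p = (e^0.06 − 0.65)/(1.4 − 0.65) = 0.4118/0.7500 = 0.5491
Terminal stock prices: S_u = 91, S_d = 42.25
Terminal payoffs (S − K): max(31, 0) = 31, max(-17.75, 0) = 0
Node 0 (S = 65): V_0 = e^(−0.06)·[0.5491·31.0000 + 0.4509·0.0000] = 16.0313

$16.03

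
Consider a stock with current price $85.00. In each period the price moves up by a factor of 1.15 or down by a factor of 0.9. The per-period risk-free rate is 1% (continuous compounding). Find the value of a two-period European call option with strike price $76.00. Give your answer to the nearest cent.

$12.70

Risk-neutral probability p = (e^0.01 − 0.9)/(1.15 − 0.9) = 0.1101/0.2500 = 0.4402
Terminal stock prices: S_uu = 112.4, S_ud = 87.97, S_dd = 68.85
Terminal payoffs (S − K): max(36.41, 0) = 36.41, max(11.97, 0) = 11.97, max(-7.15, 0) = 0
Node u (S = 97.75): V_u = e^(−0.01)·[0.4402·36.4125 + 0.5598·11.9750] = 22.5062
Node d (S = 76.5): V_d = e^(−0.01)·[0.4402·11.9750 + 0.5598·0.0000] = 5.2190
Node 0 (S = 85): V_0 = e^(−0.01)·[0.4402·22.5062 + 0.5598·5.2190] = 12.7012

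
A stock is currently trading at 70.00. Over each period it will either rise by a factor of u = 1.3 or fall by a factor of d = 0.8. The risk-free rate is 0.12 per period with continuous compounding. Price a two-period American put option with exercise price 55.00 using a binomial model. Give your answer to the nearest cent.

0.96

Risk-neutral probability p = (e^0.12 − 0.8)/(1.3 − 0.8) = 0.3275/0.5000 = 0.6550
Terminal stock prices: S_uu = 118.3, S_ud = 72.8, S_dd = 44.8
Terminal payoffs (K − S): max(-63.3, 0) = 0, max(-17.8, 0) = 0, max(10.2, 0) = 10.2
Node u (S = 91): continuation = e^(−0.12)·[0.6550·0.0000 + 0.3450·0.0000] = 0.0000; exercise value = 0.0000 ≤ continuation, so V_u = 0.0000
Node d (S = 56): continuation = e^(−0.12)·[0.6550·0.0000 + 0.3450·10.2000] = 3.1211; exercise value = 0.0000 ≤ continuation, so V_d = 3.1211
Node 0 (S = 70): continuation = e^(−0.12)·[0.6550·0.0000 + 0.3450·3.1211] = 0.9550; exercise value = 0.0000 ≤ continuation, so V_0 = 0.9550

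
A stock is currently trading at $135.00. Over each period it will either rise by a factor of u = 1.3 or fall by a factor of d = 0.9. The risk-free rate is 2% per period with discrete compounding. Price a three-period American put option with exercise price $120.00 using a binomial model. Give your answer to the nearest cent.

$6.98

Risk-neutral probability p = (1 + 0.02 − 0.9)/(1.3 − 0.9) = 0.1200/0.4000 = 0.3000
Terminal stock prices: S_uuu = 296.6, S_uud = 205.3, S_udd = 142.2, S_ddd = 98.42
Terminal payoffs (K − S): max(-176.6, 0) = 0, max(-85.34, 0) = 0, max(-22.16, 0) = 0, max(21.58, 0) = 21.58
Node uu (S = 228.2): continuation = 1/1.02·[0.3000·0.0000 + 0.7000·0.0000] = 0.0000; exercise value = 0.0000 ≤ continuation, so V_uu = 0.0000
Node ud (S = 158): continuation = 1/1.02·[0.3000·0.0000 + 0.7000·0.0000] = 0.0000; exercise value = 0.0000 ≤ continuation, so V_ud = 0.0000
Node dd (S = 109.4): continuation = 1/1.02·[0.3000·0.0000 + 0.7000·21.5850] = 14.8132; exercise value = 10.6500 ≤ continuation, so V_dd = 14.8132
Node u (S = 175.5): continuation = 1/1.02·[0.3000·0.0000 + 0.7000·0.0000] = 0.0000; exercise value = 0.0000 ≤ continuation, so V_u = 0.0000
Node d (S = 121.5): continuation = 1/1.02·[0.3000·0.0000 + 0.7000·14.8132] = 10.1659; exercise value = 0.0000 ≤ continuation, so V_d = 10.1659
Node 0 (S = 135): continuation = 1/1.02·[0.3000·0.0000 + 0.7000·10.1659] = 6.9766; exercise value = 0.0000 ≤ continuation, so V_0 = 6.9766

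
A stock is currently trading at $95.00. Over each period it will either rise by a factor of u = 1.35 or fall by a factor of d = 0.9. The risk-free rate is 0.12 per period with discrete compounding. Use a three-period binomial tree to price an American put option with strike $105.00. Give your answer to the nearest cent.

Risk-neutral probability p = (1 + 0.12 − 0.9)/(1.35 − 0.9) = 0.2200/0.4500 = 0.4889
Terminal stock prices: S_uuu = 233.7, S_uud = 155.8, S_udd = 103.9, S_ddd = 69.26
Terminal payoffs (K − S): max(-128.7, 0) = 0, max(-50.82, 0) = 0, max(1.117, 0) = 1.117, max(35.74, 0) = 35.74
Node uu (S = 173.1): continuation = 1/1.12·[0.4889·0.0000 + 0.5111·0.0000] = 0.0000; exercise value = 0.0000 ≤ continuation, so V_uu = 0.0000
Node ud (S = 115.4): continuation = 1/1.12·[0.4889·0.0000 + 0.5111·1.1175] = 0.5100; exercise value = 0.0000 ≤ continuation, so V_ud = 0.5100
Node dd (S = 76.95): continuation = 1/1.12·[0.4889·1.1175 + 0.5111·35.7450] = 16.8000; exercise value = 28.0500 > continuation, so V_dd = 28.0500 (exercise)
Node u (S = 128.2): continuation = 1/1.12·[0.4889·0.0000 + 0.5111·0.5100] = 0.2327; exercise value = 0.0000 ≤ continuation, so V_u = 0.2327
Node d (S = 85.5): continuation = 1/1.12·[0.4889·0.5100 + 0.5111·28.0500] = 13.0232; exercise value = 19.5000 > continuation, so V_d = 19.5000 (exercise)
Node 0 (S = 95): continuation = 1/1.12·[0.4889·0.2327 + 0.5111·19.5000] = 9.0004; exercise value = 10.0000 > continuation, so V_0 = 10.0000 (exercise)

$10.00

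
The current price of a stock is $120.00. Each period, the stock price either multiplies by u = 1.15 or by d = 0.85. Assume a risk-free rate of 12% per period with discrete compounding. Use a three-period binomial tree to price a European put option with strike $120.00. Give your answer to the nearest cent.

Risk-neutral probability p = (1 + 0.12 − 0.85)/(1.15 − 0.85) = 0.2700/0.3000 = 0.9000
Terminal stock prices: S_uuu = 182.5, S_uud = 134.9, S_udd = 99.7, S_ddd = 73.69
Terminal payoffs (K − S): max(-62.5, 0) = 0, max(-14.89, 0) = 0, max(20.3, 0) = 20.3, max(46.31, 0) = 46.31
Node uu (S = 158.7): V_uu = 1/1.12·[0.9000·0.0000 + 0.1000·0.0000] = 0.0000
Node ud (S = 117.3): V_ud = 1/1.12·[0.9000·0.0000 + 0.1000·20.2950] = 1.8121
Node dd (S = 86.7): V_dd = 1/1.12·[0.9000·20.2950 + 0.1000·46.3050] = 20.4429
Node u (S = 138): V_u = 1/1.12·[0.9000·0.0000 + 0.1000·1.8121] = 0.1618
Node d (S = 102): V_d = 1/1.12·[0.9000·1.8121 + 0.1000·20.4429] = 3.2814
Node 0 (S = 120): V_0 = 1/1.12·[0.9000·0.1618 + 0.1000·3.2814] = 0.4230

$0.42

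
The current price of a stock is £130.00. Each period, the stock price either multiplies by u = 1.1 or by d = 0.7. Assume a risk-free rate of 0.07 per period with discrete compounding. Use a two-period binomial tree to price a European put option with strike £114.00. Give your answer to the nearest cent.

Risk-neutral probability p = (1 + 0.07 − 0.7)/(1.1 − 0.7) = 0.3700/0.4000 = 0.9250
Terminal stock prices: S_uu = 157.3, S_ud = 100.1, S_dd = 63.7
Terminal payoffs (K − S): max(-43.3, 0) = 0, max(13.9, 0) = 13.9, max(50.3, 0) = 50.3
Node u (S = 143): V_u = 1/1.07·[0.9250·0.0000 + 0.0750·13.9000] = 0.9743
Node d (S = 91): V_d = 1/1.07·[0.9250·13.9000 + 0.0750·50.3000] = 15.5421
Node 0 (S = 130): V_0 = 1/1.07·[0.9250·0.9743 + 0.0750·15.5421] = 1.9317

£1.93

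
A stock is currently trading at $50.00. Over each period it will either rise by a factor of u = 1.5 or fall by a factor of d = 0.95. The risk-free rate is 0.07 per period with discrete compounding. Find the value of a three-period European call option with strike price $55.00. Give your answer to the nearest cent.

Risk-neutral probability p = (1 + 0.07 − 0.95)/(1.5 − 0.95) = 0.1200/0.5500 = 0.2182
Terminal stock prices: S_uuu = 168.8, S_uud = 106.9, S_udd = 67.69, S_ddd = 42.87
Terminal payoffs (S − K): max(113.8, 0) = 113.8, max(51.88, 0) = 51.88, max(12.69, 0) = 12.69, max(-12.13, 0) = 0
Node uu (S = 112.5): V_uu = 1/1.07·[0.2182·113.7500 + 0.7818·51.8750] = 61.0981
Node ud (S = 71.25): V_ud = 1/1.07·[0.2182·51.8750 + 0.7818·12.6875] = 19.8481
Node dd (S = 45.12): V_dd = 1/1.07·[0.2182·12.6875 + 0.7818·0.0000] = 2.5871
Node u (S = 75): V_u = 1/1.07·[0.2182·61.0981 + 0.7818·19.8481] = 26.9609
Node d (S = 47.5): V_d = 1/1.07·[0.2182·19.8481 + 0.7818·2.5871] = 5.9375
Node 0 (S = 50): V_0 = 1/1.07·[0.2182·26.9609 + 0.7818·5.9375] = 9.8359

$9.84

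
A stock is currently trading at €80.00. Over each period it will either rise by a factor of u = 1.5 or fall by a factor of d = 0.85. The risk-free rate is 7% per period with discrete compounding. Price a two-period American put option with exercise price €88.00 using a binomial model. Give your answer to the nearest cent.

€12.37

Risk-neutral probability p = (1 + 0.07 − 0.85)/(1.5 − 0.85) = 0.2200/0.6500 = 0.3385
Terminal stock prices: S_uu = 180, S_ud = 102, S_dd = 57.8
Terminal payoffs (K − S): max(-92, 0) = 0, max(-14, 0) = 0, max(30.2, 0) = 30.2
Node u (S = 120): continuation = 1/1.07·[0.3385·0.0000 + 0.6615·0.0000] = 0.0000; exercise value = 0.0000 ≤ continuation, so V_u = 0.0000
Node d (S = 68): continuation = 1/1.07·[0.3385·0.0000 + 0.6615·30.2000] = 18.6715; exercise value = 20.0000 > continuation, so V_d = 20.0000 (exercise)
Node 0 (S = 80): continuation = 1/1.07·[0.3385·0.0000 + 0.6615·20.0000] = 12.3652; exercise value = 8.0000 ≤ continuation, so V_0 = 12.3652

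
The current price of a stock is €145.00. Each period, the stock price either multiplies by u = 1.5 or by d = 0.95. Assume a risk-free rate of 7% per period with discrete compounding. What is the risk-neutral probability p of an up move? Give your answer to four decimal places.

p = 0.2182

Risk-neutral probability p = (1 + 0.07 − 0.95)/(1.5 − 0.95) = 0.1200/0.5500 = 0.2182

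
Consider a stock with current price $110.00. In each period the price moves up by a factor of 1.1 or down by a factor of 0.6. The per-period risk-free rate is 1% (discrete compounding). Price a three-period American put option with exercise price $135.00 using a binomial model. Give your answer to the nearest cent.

Risk-neutral probability p = (1 + 0.01 − 0.6)/(1.1 − 0.6) = 0.4100/0.5000 = 0.8200
Terminal stock prices: S_uuu = 146.4, S_uud = 79.86, S_udd = 43.56, S_ddd = 23.76
Terminal payoffs (K − S): max(-11.41, 0) = 0, max(55.14, 0) = 55.14, max(91.44, 0) = 91.44, max(111.2, 0) = 111.2
Node uu (S = 133.1): continuation = 1/1.01·[0.8200·0.0000 + 0.1800·55.1400] = 9.8269; exercise value = 1.9000 ≤ continuation, so V_uu = 9.8269
Node ud (S = 72.6): continuation = 1/1.01·[0.8200·55.1400 + 0.1800·91.4400] = 61.0634; exercise value = 62.4000 > continuation, so V_ud = 62.4000 (exercise)
Node dd (S = 39.6): continuation = 1/1.01·[0.8200·91.4400 + 0.1800·111.2400] = 94.0634; exercise value = 95.4000 > continuation, so V_dd = 95.4000 (exercise)
Node u (S = 121): continuation = 1/1.01·[0.8200·9.8269 + 0.1800·62.4000] = 19.0991; exercise value = 14.0000 ≤ continuation, so V_u = 19.0991
Node d (S = 66): continuation = 1/1.01·[0.8200·62.4000 + 0.1800·95.4000] = 67.6634; exercise value = 69.0000 > continuation, so V_d = 69.0000 (exercise)
Node 0 (S = 110): continuation = 1/1.01·[0.8200·19.0991 + 0.1800·69.0000] = 27.8032; exercise value = 25.0000 ≤ continuation, so V_0 = 27.8032

$27.80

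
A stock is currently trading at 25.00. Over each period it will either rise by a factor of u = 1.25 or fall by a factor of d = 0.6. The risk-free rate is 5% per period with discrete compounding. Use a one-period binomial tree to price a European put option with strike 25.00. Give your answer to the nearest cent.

2.93

Risk-neutral probability p = (1 + 0.05 − 0.6)/(1.25 − 0.6) = 0.4500/0.6500 = 0.6923
Terminal stock prices: S_u = 31.25, S_d = 15
Terminal payoffs (K − S): max(-6.25, 0) = 0, max(10, 0) = 10
Node 0 (S = 25): V_0 = 1/1.05·[0.6923·0.0000 + 0.3077·10.0000] = 2.9304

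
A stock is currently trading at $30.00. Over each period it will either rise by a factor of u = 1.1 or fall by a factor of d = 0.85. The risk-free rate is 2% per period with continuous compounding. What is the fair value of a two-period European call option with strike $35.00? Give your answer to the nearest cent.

Risk-neutral probability p = (e^0.02 − 0.85)/(1.1 − 0.85) = 0.1702/0.2500 = 0.6808
Terminal stock prices: S_uu = 36.3, S_ud = 28.05, S_dd = 21.67
Terminal payoffs (S − K): max(1.3, 0) = 1.3, max(-6.95, 0) = 0, max(-13.33, 0) = 0
Node u (S = 33): V_u = e^(−0.02)·[0.6808·1.3000 + 0.3192·0.0000] = 0.8675
Node d (S = 25.5): V_d = e^(−0.02)·[0.6808·0.0000 + 0.3192·0.0000] = 0.0000
Node 0 (S = 30): V_0 = e^(−0.02)·[0.6808·0.8675 + 0.3192·0.0000] = 0.5789

$0.58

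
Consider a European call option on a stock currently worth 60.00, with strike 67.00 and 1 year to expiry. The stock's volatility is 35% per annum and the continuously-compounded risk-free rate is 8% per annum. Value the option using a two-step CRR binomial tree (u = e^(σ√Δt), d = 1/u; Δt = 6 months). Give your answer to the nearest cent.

CRR parameters: u = e^(σ√Δt) = e^(0.35·√0.5) = 1.2808, d = 1/u = 0.7808
Per-period rate: rΔt = 0.08·0.5 = 0.04, so R = e^0.04 = 1.0408
Risk-neutral probability p = (e^0.04 − 0.7808)/(1.2808 − 0.7808) = 0.2601/0.5000 = 0.5201
Terminal stock prices: S_uu = 98.43, S_ud = 60, S_dd = 36.58
Terminal payoffs (S − K): max(31.43, 0) = 31.43, max(-7, 0) = 0, max(-30.42, 0) = 0
Node u (S = 76.85): V_u = e^(−0.04)·[0.5201·31.4274 + 0.4799·0.0000] = 15.7032
Node d (S = 46.85): V_d = e^(−0.04)·[0.5201·0.0000 + 0.4799·0.0000] = 0.0000
Node 0 (S = 60): V_0 = e^(−0.04)·[0.5201·15.7032 + 0.4799·0.0000] = 7.8463

7.85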